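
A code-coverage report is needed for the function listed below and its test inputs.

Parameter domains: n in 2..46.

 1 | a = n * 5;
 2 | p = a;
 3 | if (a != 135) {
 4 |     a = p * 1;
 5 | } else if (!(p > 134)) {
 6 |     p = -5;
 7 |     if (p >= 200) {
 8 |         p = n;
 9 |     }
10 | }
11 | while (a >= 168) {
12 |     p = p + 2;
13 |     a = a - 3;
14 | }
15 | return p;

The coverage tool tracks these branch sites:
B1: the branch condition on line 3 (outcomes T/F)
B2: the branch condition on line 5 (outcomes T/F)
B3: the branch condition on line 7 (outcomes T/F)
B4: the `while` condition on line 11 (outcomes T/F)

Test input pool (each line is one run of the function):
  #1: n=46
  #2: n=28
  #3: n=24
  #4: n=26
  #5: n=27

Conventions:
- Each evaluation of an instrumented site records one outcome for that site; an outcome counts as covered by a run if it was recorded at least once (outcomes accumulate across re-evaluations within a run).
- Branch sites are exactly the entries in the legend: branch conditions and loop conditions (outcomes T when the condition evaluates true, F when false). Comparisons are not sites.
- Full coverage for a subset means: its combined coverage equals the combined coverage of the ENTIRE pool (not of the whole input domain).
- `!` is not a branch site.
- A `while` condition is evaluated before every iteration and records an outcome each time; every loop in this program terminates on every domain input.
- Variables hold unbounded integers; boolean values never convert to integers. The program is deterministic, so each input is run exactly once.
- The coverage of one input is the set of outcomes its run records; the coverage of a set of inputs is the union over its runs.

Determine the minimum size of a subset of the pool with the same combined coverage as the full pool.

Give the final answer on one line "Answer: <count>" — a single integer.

test 1 (n=46) fires B1->T, B4->T, B4->T, B4->T, B4->T, B4->T, B4->T, B4->T, B4->T, B4->T, B4->T, B4->T, B4->T, B4->T, ...; hits B1=T, B4=T, B4=F
test 2 (n=28) fires B1->T, B4->F; hits B1=T, B4=F
test 3 (n=24) fires B1->T, B4->F; hits B1=T, B4=F
test 4 (n=26) fires B1->T, B4->F; hits B1=T, B4=F
test 5 (n=27) fires B1->F, B2->F, B4->F; hits B1=F, B2=F, B4=F
union over all inputs: B1=T, B1=F, B2=F, B4=T, B4=F (5 outcomes)
no size-1 subset reaches all 5 outcomes (best union: 3/5)
at size 2, {1, 5} reaches all 5 outcomes; every lexicographically earlier size-2 subset fails

Answer: 2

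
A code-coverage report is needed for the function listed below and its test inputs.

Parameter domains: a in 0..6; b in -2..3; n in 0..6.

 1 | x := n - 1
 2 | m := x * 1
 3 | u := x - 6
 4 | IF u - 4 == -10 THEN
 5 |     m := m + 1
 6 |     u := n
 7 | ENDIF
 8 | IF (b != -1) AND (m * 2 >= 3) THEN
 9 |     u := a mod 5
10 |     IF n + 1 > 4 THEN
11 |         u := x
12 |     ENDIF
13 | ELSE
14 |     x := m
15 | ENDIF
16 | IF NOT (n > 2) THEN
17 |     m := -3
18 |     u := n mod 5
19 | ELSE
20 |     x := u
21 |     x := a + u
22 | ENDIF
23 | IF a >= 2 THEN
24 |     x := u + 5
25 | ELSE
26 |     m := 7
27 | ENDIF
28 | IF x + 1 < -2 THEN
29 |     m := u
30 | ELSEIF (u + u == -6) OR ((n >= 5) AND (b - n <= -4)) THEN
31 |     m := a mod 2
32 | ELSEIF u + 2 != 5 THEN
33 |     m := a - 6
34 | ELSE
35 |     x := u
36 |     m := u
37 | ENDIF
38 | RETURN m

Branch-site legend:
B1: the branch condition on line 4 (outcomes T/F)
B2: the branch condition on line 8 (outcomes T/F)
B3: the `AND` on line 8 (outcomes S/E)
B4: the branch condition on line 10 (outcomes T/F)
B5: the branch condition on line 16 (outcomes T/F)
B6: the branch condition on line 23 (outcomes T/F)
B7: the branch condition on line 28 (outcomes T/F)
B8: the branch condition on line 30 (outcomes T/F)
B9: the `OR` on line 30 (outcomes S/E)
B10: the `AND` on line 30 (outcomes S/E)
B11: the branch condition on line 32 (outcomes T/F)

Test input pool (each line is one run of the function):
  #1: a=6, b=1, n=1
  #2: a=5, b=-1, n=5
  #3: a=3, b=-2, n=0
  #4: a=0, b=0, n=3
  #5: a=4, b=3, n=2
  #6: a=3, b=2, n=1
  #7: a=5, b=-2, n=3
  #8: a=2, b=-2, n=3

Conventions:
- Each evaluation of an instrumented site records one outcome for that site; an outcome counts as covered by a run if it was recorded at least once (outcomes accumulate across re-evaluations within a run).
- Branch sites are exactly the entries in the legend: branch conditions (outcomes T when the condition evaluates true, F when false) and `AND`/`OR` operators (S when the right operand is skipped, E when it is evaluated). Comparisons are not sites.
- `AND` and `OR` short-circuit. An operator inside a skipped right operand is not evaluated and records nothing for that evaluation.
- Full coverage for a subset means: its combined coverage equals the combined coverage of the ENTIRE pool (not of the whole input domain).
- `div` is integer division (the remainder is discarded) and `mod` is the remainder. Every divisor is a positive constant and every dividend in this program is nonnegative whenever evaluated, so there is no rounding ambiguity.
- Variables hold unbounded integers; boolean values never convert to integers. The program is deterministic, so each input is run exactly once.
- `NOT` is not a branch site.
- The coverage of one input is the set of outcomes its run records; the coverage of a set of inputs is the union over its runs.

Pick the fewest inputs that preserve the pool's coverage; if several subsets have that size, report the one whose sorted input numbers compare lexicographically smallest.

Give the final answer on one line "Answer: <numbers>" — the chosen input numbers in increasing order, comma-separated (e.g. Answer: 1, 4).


test 1 (a=6, b=1, n=1) fires B1->T, B3->E, B2->F, B5->T, B6->T, B7->F, B9->E, B10->S, B8->F, B11->T; hits B1=T, B2=F, B3=E, B5=T, B6=T, B7=F, B8=F, B9=E, B10=S, B11=T
test 2 (a=5, b=-1, n=5) fires B1->F, B3->S, B2->F, B5->F, B6->T, B7->F, B9->E, B10->E, B8->T; hits B1=F, B2=F, B3=S, B5=F, B6=T, B7=F, B8=T, B9=E, B10=E
test 3 (a=3, b=-2, n=0) fires B1->F, B3->E, B2->F, B5->T, B6->T, B7->F, B9->E, B10->S, B8->F, B11->T; hits B1=F, B2=F, B3=E, B5=T, B6=T, B7=F, B8=F, B9=E, B10=S, B11=T
test 4 (a=0, b=0, n=3) fires B1->F, B3->E, B2->T, B4->F, B5->F, B6->F, B7->F, B9->E, B10->S, B8->F, B11->T; hits B1=F, B2=T, B3=E, B4=F, B5=F, B6=F, B7=F, B8=F, B9=E, B10=S, B11=T
test 5 (a=4, b=3, n=2) fires B1->F, B3->E, B2->F, B5->T, B6->T, B7->F, B9->E, B10->S, B8->F, B11->T; hits B1=F, B2=F, B3=E, B5=T, B6=T, B7=F, B8=F, B9=E, B10=S, B11=T
test 6 (a=3, b=2, n=1) fires B1->T, B3->E, B2->F, B5->T, B6->T, B7->F, B9->E, B10->S, B8->F, B11->T; hits B1=T, B2=F, B3=E, B5=T, B6=T, B7=F, B8=F, B9=E, B10=S, B11=T
test 7 (a=5, b=-2, n=3) fires B1->F, B3->E, B2->T, B4->F, B5->F, B6->T, B7->F, B9->E, B10->S, B8->F, B11->T; hits B1=F, B2=T, B3=E, B4=F, B5=F, B6=T, B7=F, B8=F, B9=E, B10=S, B11=T
test 8 (a=2, b=-2, n=3) fires B1->F, B3->E, B2->T, B4->F, B5->F, B6->T, B7->F, B9->E, B10->S, B8->F, B11->T; hits B1=F, B2=T, B3=E, B4=F, B5=F, B6=T, B7=F, B8=F, B9=E, B10=S, B11=T
the full pool covers 18 outcomes: B1=T, B1=F, B2=T, B2=F, B3=S, B3=E, B4=F, B5=T, B5=F, B6=T, B6=F, B7=F, B8=T, B8=F, B9=E, B10=S, B10=E, B11=T
size 1 is not enough: best union over all size-1 subsets is 11/18
size 2 is not enough: best union over all size-2 subsets is 16/18
size 3: inputs {1, 2, 4} cover all 18 outcomes, and no lexicographically smaller subset of this size does
Answer: 1, 2, 4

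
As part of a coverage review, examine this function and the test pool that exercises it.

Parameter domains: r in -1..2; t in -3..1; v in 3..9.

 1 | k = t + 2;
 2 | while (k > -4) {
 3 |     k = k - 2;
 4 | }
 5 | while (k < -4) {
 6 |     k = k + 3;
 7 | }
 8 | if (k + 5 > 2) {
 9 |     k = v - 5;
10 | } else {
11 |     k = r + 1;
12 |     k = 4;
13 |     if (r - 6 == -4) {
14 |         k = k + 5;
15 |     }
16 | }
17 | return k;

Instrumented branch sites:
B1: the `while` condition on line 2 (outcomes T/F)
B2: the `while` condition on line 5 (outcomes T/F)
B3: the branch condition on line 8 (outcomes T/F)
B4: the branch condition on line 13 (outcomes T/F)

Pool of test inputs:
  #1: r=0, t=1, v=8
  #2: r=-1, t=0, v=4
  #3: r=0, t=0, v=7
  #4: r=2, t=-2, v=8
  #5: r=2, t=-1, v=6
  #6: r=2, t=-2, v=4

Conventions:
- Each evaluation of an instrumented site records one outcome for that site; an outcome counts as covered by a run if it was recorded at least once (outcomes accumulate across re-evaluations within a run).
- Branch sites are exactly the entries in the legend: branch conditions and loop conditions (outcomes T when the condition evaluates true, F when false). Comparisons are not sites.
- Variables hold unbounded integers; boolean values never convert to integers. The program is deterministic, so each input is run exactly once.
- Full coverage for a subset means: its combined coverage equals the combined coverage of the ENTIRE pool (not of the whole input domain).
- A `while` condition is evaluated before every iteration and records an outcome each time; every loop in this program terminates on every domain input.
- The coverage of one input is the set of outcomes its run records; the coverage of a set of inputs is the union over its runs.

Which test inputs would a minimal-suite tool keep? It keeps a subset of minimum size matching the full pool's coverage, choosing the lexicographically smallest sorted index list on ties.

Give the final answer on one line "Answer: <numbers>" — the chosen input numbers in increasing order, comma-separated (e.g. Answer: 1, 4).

test 1 (r=0, t=1, v=8) fires B1->T, B1->T, B1->T, B1->T, B1->F, B2->T, B2->F, B3->T; hits B1=T, B1=F, B2=T, B2=F, B3=T
test 2 (r=-1, t=0, v=4) fires B1->T, B1->T, B1->T, B1->F, B2->F, B3->F, B4->F; hits B1=T, B1=F, B2=F, B3=F, B4=F
test 3 (r=0, t=0, v=7) fires B1->T, B1->T, B1->T, B1->F, B2->F, B3->F, B4->F; hits B1=T, B1=F, B2=F, B3=F, B4=F
test 4 (r=2, t=-2, v=8) fires B1->T, B1->T, B1->F, B2->F, B3->F, B4->T; hits B1=T, B1=F, B2=F, B3=F, B4=T
test 5 (r=2, t=-1, v=6) fires B1->T, B1->T, B1->T, B1->F, B2->T, B2->F, B3->T; hits B1=T, B1=F, B2=T, B2=F, B3=T
test 6 (r=2, t=-2, v=4) fires B1->T, B1->T, B1->F, B2->F, B3->F, B4->T; hits B1=T, B1=F, B2=F, B3=F, B4=T
together the pool reaches 8 outcomes: B1=T, B1=F, B2=T, B2=F, B3=T, B3=F, B4=T, B4=F
checked all size-1 subsets: none covers 8 outcomes (max 5/8)
checked all size-2 subsets: none covers 8 outcomes (max 7/8)
the canonical winner is {1, 2, 4}: size 3, full 8-outcome coverage, earliest index list among size-3 covers

Answer: 1, 2, 4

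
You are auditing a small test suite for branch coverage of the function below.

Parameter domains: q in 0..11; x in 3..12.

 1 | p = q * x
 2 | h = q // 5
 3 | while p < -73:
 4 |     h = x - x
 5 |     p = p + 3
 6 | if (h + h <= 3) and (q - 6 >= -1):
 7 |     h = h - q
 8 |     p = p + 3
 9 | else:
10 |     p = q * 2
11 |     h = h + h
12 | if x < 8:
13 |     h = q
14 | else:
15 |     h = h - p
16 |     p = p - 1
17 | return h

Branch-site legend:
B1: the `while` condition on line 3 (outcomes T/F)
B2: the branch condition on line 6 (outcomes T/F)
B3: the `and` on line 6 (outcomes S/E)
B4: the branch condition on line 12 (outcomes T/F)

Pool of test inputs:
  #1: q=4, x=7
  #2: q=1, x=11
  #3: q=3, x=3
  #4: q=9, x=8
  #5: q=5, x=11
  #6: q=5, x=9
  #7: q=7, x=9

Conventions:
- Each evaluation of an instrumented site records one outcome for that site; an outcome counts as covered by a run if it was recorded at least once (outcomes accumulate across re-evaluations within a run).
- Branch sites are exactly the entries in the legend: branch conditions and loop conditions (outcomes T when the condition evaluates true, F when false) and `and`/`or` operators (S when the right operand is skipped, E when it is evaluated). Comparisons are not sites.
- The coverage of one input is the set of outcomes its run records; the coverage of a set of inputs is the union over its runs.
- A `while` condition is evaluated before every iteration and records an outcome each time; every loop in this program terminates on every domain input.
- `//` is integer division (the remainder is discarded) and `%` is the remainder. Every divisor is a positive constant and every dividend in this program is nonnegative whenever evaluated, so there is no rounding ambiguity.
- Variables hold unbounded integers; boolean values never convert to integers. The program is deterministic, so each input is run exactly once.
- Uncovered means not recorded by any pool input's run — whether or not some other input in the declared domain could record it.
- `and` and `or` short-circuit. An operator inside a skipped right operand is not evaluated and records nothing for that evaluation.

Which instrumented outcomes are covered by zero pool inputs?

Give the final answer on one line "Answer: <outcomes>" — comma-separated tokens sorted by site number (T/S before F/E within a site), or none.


run #1 (q=4, x=7) records B1=F, B2=F, B3=E, B4=T
run #2 (q=1, x=11) records B1=F, B2=F, B3=E, B4=F
run #3 (q=3, x=3) records B1=F, B2=F, B3=E, B4=T
run #4 (q=9, x=8) records B1=F, B2=T, B3=E, B4=F
run #5 (q=5, x=11) records B1=F, B2=T, B3=E, B4=F
run #6 (q=5, x=9) records B1=F, B2=T, B3=E, B4=F
run #7 (q=7, x=9) records B1=F, B2=T, B3=E, B4=F
union over the pool: B1=F, B2=T, B2=F, B3=E, B4=T, B4=F
uncovered (2 of 8): B1=T, B3=S
Answer: B1=T, B3=S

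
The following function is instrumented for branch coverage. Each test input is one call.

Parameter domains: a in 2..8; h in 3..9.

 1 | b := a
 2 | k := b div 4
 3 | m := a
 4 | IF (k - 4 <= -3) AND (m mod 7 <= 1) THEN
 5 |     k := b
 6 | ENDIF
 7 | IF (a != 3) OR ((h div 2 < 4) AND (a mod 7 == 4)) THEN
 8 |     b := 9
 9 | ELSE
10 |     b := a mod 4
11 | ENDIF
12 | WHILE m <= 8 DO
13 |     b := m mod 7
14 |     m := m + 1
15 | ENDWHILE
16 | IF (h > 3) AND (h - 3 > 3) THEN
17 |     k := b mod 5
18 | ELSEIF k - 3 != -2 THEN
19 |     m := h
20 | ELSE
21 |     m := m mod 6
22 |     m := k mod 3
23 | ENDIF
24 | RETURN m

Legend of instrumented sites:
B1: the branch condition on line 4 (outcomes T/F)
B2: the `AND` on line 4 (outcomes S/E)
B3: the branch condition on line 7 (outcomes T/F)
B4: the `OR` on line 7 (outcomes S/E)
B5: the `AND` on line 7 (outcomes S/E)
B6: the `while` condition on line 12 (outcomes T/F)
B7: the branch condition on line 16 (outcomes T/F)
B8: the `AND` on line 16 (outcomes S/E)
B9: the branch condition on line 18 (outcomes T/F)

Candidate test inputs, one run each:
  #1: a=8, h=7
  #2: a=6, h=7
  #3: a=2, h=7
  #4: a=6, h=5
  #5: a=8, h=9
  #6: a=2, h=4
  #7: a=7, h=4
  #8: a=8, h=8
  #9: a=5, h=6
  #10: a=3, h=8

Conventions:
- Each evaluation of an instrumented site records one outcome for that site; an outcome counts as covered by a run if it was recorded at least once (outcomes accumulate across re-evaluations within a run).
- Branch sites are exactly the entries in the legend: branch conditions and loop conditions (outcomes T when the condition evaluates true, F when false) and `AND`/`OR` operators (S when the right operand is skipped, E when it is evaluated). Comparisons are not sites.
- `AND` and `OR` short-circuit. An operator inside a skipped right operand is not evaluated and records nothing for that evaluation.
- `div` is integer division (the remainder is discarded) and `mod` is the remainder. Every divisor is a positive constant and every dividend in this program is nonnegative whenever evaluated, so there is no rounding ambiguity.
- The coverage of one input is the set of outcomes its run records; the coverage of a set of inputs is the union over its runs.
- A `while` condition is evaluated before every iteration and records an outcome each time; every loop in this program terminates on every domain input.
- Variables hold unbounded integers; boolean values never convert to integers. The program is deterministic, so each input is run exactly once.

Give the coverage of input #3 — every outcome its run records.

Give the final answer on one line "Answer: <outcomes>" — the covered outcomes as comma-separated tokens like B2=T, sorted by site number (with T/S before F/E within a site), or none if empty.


Tracing the run of input #3 (a=2, h=7):
  B2->E, B1->F, B4->S, B3->T, B6->T, B6->T, B6->T, B6->T, B6->T, B6->T
  B6->T, B6->F, B8->E, B7->T
as a set, this run covers: B1=F, B2=E, B3=T, B4=S, B6=T, B6=F, B7=T, B8=E
Answer: B1=F, B2=E, B3=T, B4=S, B6=T, B6=F, B7=T, B8=E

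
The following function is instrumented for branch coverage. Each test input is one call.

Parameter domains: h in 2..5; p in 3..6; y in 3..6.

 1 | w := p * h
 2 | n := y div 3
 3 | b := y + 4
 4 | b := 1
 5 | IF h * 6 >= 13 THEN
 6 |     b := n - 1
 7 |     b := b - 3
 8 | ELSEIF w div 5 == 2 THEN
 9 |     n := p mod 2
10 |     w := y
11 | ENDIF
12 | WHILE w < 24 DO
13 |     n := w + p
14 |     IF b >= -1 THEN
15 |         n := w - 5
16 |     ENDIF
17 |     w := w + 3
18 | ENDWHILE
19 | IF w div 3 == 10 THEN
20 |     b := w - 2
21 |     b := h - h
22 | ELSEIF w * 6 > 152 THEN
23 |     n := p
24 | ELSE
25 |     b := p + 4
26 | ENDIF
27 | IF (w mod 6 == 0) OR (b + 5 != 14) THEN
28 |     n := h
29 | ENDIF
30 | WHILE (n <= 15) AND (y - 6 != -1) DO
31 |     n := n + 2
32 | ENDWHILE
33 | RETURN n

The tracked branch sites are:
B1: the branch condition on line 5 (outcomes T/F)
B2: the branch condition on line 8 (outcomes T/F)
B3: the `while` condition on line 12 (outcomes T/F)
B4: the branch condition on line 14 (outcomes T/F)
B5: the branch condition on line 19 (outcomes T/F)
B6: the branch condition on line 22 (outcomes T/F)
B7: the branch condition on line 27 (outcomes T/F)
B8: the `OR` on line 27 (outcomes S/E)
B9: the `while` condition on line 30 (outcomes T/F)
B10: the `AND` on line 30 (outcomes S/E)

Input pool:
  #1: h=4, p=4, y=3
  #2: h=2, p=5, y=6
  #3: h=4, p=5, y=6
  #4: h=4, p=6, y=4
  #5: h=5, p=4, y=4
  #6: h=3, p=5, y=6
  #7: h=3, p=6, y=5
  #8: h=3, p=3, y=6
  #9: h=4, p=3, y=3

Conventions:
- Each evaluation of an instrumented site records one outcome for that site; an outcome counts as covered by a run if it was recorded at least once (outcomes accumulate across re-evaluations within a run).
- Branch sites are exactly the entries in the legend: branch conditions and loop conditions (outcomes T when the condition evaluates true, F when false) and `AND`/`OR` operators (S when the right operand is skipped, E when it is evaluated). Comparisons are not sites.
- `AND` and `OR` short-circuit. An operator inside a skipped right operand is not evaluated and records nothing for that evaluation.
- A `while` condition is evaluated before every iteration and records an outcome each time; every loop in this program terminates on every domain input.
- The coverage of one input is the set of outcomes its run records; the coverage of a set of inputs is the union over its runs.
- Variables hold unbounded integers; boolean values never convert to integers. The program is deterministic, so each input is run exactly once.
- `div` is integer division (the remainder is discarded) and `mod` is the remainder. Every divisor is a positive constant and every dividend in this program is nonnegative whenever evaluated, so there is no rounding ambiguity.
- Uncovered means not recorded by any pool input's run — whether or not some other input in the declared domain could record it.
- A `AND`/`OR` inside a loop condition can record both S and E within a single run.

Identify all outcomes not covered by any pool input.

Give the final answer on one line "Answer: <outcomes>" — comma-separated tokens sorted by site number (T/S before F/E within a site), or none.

input #1 (h=4, p=4, y=3): events B1->T, B3->T, B4->F, B3->T, B4->F, B3->T, B4->F, B3->F, B5->F, B6->F, B8->E, B7->T, B10->E, B9->T, ...; covers B1=T, B3=T, B3=F, B4=F, B5=F, B6=F, B7=T, B8=E, B9=T, B9=F, B10=S, B10=E
input #2 (h=2, p=5, y=6): events B1->F, B2->T, B3->T, B4->T, B3->T, B4->T, B3->T, B4->T, B3->T, B4->T, B3->T, B4->T, B3->T, B4->T, ...; covers B1=F, B2=T, B3=T, B3=F, B4=T, B5=F, B6=F, B7=T, B8=S, B9=T, B9=F, B10=S, B10=E
input #3 (h=4, p=5, y=6): events B1->T, B3->T, B4->F, B3->T, B4->F, B3->F, B5->F, B6->T, B8->E, B7->T, B10->E, B9->T, B10->E, B9->T, ...; covers B1=T, B3=T, B3=F, B4=F, B5=F, B6=T, B7=T, B8=E, B9=T, B9=F, B10=S, B10=E
input #4 (h=4, p=6, y=4): events B1->T, B3->F, B5->F, B6->F, B8->S, B7->T, B10->E, B9->T, B10->E, B9->T, B10->E, B9->T, B10->E, B9->T, ...; covers B1=T, B3=F, B5=F, B6=F, B7=T, B8=S, B9=T, B9=F, B10=S, B10=E
input #5 (h=5, p=4, y=4): events B1->T, B3->T, B4->F, B3->T, B4->F, B3->F, B5->F, B6->T, B8->E, B7->T, B10->E, B9->T, B10->E, B9->T, ...; covers B1=T, B3=T, B3=F, B4=F, B5=F, B6=T, B7=T, B8=E, B9=T, B9=F, B10=S, B10=E
input #6 (h=3, p=5, y=6): events B1->T, B3->T, B4->F, B3->T, B4->F, B3->T, B4->F, B3->F, B5->F, B6->F, B8->S, B7->T, B10->E, B9->T, ...; covers B1=T, B3=T, B3=F, B4=F, B5=F, B6=F, B7=T, B8=S, B9=T, B9=F, B10=S, B10=E
input #7 (h=3, p=6, y=5): events B1->T, B3->T, B4->F, B3->T, B4->F, B3->F, B5->F, B6->F, B8->S, B7->T, B10->E, B9->F; covers B1=T, B3=T, B3=F, B4=F, B5=F, B6=F, B7=T, B8=S, B9=F, B10=E
input #8 (h=3, p=3, y=6): events B1->T, B3->T, B4->F, B3->T, B4->F, B3->T, B4->F, B3->T, B4->F, B3->T, B4->F, B3->F, B5->F, B6->F, ...; covers B1=T, B3=T, B3=F, B4=F, B5=F, B6=F, B7=T, B8=S, B9=T, B9=F, B10=S, B10=E
input #9 (h=4, p=3, y=3): events B1->T, B3->T, B4->F, B3->T, B4->F, B3->T, B4->F, B3->T, B4->F, B3->F, B5->F, B6->F, B8->S, B7->T, ...; covers B1=T, B3=T, B3=F, B4=F, B5=F, B6=F, B7=T, B8=S, B9=T, B9=F, B10=S, B10=E
union over the pool: B1=T, B1=F, B2=T, B3=T, B3=F, B4=T, B4=F, B5=F, B6=T, B6=F, B7=T, B8=S, B8=E, B9=T, B9=F, B10=S, B10=E
uncovered (3 of 20): B2=F, B5=T, B7=F

Answer: B2=F, B5=T, B7=F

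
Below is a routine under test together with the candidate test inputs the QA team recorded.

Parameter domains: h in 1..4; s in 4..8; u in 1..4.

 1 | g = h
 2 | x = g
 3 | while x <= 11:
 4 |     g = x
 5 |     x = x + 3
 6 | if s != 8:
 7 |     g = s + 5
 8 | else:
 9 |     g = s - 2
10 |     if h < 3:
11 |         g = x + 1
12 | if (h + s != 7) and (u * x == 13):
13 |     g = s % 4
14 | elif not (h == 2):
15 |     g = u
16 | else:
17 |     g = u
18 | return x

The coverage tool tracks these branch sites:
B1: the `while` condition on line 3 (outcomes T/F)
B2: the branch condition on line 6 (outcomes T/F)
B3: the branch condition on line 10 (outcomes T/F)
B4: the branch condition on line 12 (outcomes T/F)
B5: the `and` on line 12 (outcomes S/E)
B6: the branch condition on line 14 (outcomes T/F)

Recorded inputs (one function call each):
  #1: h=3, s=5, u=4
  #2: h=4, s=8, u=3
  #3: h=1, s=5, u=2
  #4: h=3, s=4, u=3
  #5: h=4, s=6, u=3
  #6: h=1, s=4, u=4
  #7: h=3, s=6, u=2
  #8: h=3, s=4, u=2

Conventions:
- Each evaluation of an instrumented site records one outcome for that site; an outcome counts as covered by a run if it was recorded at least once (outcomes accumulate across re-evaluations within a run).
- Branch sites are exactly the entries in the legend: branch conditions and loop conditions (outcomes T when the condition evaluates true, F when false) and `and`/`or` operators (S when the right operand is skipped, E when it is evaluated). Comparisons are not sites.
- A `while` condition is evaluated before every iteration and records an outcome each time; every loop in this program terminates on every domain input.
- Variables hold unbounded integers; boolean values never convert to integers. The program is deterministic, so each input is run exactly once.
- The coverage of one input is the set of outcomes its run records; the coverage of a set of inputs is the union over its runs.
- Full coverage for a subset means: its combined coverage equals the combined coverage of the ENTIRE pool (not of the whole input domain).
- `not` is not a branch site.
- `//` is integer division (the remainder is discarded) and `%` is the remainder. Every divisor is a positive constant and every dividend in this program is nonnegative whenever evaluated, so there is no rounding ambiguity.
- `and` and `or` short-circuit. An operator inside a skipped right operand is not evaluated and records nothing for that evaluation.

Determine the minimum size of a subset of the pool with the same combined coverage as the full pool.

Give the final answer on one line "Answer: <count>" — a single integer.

test 1 (h=3, s=5, u=4) fires B1->T, B1->T, B1->T, B1->F, B2->T, B5->E, B4->F, B6->T; hits B1=T, B1=F, B2=T, B4=F, B5=E, B6=T
test 2 (h=4, s=8, u=3) fires B1->T, B1->T, B1->T, B1->F, B2->F, B3->F, B5->E, B4->F, B6->T; hits B1=T, B1=F, B2=F, B3=F, B4=F, B5=E, B6=T
test 3 (h=1, s=5, u=2) fires B1->T, B1->T, B1->T, B1->T, B1->F, B2->T, B5->E, B4->F, B6->T; hits B1=T, B1=F, B2=T, B4=F, B5=E, B6=T
test 4 (h=3, s=4, u=3) fires B1->T, B1->T, B1->T, B1->F, B2->T, B5->S, B4->F, B6->T; hits B1=T, B1=F, B2=T, B4=F, B5=S, B6=T
test 5 (h=4, s=6, u=3) fires B1->T, B1->T, B1->T, B1->F, B2->T, B5->E, B4->F, B6->T; hits B1=T, B1=F, B2=T, B4=F, B5=E, B6=T
test 6 (h=1, s=4, u=4) fires B1->T, B1->T, B1->T, B1->T, B1->F, B2->T, B5->E, B4->F, B6->T; hits B1=T, B1=F, B2=T, B4=F, B5=E, B6=T
test 7 (h=3, s=6, u=2) fires B1->T, B1->T, B1->T, B1->F, B2->T, B5->E, B4->F, B6->T; hits B1=T, B1=F, B2=T, B4=F, B5=E, B6=T
test 8 (h=3, s=4, u=2) fires B1->T, B1->T, B1->T, B1->F, B2->T, B5->S, B4->F, B6->T; hits B1=T, B1=F, B2=T, B4=F, B5=S, B6=T
the full pool covers 9 outcomes: B1=T, B1=F, B2=T, B2=F, B3=F, B4=F, B5=S, B5=E, B6=T
size 1 is not enough: best union over all size-1 subsets is 7/9
inputs {2, 4} (size 2) cover everything; no size-2 subset with a lexicographically smaller index list covers all 9

Answer: 2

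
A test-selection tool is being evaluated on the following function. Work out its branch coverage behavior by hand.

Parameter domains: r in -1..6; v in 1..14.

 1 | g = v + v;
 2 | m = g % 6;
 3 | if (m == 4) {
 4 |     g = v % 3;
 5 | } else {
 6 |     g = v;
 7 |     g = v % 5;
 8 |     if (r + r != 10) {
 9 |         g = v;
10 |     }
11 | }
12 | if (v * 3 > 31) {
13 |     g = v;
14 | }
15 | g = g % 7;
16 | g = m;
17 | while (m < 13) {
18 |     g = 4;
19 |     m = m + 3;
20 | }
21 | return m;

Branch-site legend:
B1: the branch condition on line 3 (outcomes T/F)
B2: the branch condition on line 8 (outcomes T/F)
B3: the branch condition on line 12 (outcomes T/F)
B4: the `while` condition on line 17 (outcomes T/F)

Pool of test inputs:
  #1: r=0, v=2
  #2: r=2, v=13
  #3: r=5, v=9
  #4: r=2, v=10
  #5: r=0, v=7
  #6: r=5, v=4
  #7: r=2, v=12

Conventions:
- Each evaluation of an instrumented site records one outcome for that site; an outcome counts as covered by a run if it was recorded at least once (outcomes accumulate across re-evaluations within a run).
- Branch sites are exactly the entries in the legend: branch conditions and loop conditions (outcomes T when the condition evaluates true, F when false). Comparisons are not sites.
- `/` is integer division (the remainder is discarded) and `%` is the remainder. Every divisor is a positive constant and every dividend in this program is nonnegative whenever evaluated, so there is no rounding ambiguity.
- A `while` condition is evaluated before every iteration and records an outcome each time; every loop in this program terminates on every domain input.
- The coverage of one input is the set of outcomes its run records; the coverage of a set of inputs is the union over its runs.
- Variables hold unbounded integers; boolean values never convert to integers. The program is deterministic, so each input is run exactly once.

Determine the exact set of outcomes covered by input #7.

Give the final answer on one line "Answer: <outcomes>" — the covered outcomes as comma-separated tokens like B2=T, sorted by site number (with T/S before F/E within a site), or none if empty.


Simulating input #7 (r=2, v=12) step by step:
  B1->F, B2->T, B3->T, B4->T, B4->T, B4->T, B4->T, B4->T, B4->F
collecting distinct outcomes: B1=F, B2=T, B3=T, B4=T, B4=F
Answer: B1=F, B2=T, B3=T, B4=T, B4=F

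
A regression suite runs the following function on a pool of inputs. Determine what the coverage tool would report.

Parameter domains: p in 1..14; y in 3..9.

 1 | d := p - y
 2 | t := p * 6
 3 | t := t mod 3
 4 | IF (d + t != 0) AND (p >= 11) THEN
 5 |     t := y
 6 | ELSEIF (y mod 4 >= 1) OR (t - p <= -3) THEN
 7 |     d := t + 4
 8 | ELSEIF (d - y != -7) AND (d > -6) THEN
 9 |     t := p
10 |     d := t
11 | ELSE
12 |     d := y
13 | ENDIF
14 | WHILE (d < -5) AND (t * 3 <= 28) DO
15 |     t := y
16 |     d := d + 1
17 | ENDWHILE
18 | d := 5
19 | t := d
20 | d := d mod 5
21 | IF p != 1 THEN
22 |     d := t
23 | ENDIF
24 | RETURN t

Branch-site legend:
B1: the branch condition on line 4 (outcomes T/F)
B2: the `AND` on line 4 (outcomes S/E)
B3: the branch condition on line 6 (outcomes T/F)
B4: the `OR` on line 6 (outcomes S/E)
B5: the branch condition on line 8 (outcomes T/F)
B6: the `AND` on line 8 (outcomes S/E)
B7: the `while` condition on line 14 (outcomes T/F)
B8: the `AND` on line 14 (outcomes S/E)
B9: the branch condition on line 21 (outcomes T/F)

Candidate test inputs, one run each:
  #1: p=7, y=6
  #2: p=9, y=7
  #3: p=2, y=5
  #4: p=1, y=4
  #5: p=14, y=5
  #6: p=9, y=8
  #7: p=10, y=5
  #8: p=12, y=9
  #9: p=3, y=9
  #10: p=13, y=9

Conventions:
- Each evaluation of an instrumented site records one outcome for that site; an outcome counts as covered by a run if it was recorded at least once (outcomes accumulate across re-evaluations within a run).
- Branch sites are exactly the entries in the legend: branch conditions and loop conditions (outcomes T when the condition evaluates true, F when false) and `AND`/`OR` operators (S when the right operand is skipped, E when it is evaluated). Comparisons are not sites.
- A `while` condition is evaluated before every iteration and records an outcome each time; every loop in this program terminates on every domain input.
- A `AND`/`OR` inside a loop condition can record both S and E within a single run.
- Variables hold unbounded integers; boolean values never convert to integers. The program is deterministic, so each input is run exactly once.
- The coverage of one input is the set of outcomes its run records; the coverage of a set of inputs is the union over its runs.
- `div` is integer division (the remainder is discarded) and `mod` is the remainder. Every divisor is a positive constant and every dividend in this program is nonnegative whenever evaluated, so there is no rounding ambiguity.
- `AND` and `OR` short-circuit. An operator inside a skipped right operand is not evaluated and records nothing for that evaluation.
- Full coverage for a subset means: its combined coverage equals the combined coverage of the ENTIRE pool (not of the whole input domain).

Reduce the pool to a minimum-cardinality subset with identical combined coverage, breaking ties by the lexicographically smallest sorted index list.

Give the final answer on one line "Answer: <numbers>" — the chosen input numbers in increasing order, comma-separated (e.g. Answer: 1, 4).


input #1 (p=7, y=6): covers B1=F, B2=E, B3=T, B4=S, B7=F, B8=S, B9=T
input #2 (p=9, y=7): covers B1=F, B2=E, B3=T, B4=S, B7=F, B8=S, B9=T
input #3 (p=2, y=5): covers B1=F, B2=E, B3=T, B4=S, B7=F, B8=S, B9=T
input #4 (p=1, y=4): covers B1=F, B2=E, B3=F, B4=E, B5=F, B6=S, B7=F, B8=S, B9=F
input #5 (p=14, y=5): covers B1=T, B2=E, B7=F, B8=S, B9=T
input #6 (p=9, y=8): covers B1=F, B2=E, B3=T, B4=E, B7=F, B8=S, B9=T
input #7 (p=10, y=5): covers B1=F, B2=E, B3=T, B4=S, B7=F, B8=S, B9=T
input #8 (p=12, y=9): covers B1=T, B2=E, B7=F, B8=S, B9=T
input #9 (p=3, y=9): covers B1=F, B2=E, B3=T, B4=S, B7=F, B8=S, B9=T
input #10 (p=13, y=9): covers B1=T, B2=E, B7=F, B8=S, B9=T
together the pool reaches 13 outcomes: B1=T, B1=F, B2=E, B3=T, B3=F, B4=S, B4=E, B5=F, B6=S, B7=F, B8=S, B9=T, B9=F
every size-1 subset falls short of the 13 outcomes (best: 9/13)
every size-2 subset falls short of the 13 outcomes (best: 12/13)
inputs {1, 4, 5} (size 3) cover everything; no size-3 subset with a lexicographically smaller index list covers all 13
Answer: 1, 4, 5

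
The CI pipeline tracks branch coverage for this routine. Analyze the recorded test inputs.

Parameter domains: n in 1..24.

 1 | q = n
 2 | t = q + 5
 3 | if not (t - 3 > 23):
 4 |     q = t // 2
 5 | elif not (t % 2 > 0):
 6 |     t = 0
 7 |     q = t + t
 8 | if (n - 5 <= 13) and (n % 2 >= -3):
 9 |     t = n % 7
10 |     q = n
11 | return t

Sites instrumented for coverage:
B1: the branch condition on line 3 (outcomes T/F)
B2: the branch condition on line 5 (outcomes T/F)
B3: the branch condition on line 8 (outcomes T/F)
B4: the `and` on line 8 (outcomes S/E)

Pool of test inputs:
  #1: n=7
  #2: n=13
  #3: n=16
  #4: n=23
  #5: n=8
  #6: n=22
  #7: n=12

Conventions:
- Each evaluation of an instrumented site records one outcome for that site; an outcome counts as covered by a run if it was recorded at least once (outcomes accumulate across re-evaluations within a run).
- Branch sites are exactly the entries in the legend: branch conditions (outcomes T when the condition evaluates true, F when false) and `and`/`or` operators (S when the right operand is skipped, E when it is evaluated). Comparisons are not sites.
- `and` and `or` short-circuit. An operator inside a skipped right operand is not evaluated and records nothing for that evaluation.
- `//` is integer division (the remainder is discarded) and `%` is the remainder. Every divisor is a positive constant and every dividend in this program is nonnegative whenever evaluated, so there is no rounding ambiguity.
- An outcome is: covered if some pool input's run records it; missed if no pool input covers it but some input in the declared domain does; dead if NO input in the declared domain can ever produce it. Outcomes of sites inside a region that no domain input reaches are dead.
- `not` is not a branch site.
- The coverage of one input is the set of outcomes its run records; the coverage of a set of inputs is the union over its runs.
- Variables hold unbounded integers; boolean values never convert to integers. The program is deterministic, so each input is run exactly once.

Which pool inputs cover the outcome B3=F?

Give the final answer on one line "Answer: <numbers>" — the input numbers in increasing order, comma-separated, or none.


input #1 (n=7): never hits B3=F
input #2 (n=13): never hits B3=F
input #3 (n=16): never hits B3=F
input #4 (n=23): hits B3=F
input #5 (n=8): never hits B3=F
input #6 (n=22): hits B3=F
input #7 (n=12): never hits B3=F
Answer: 4, 6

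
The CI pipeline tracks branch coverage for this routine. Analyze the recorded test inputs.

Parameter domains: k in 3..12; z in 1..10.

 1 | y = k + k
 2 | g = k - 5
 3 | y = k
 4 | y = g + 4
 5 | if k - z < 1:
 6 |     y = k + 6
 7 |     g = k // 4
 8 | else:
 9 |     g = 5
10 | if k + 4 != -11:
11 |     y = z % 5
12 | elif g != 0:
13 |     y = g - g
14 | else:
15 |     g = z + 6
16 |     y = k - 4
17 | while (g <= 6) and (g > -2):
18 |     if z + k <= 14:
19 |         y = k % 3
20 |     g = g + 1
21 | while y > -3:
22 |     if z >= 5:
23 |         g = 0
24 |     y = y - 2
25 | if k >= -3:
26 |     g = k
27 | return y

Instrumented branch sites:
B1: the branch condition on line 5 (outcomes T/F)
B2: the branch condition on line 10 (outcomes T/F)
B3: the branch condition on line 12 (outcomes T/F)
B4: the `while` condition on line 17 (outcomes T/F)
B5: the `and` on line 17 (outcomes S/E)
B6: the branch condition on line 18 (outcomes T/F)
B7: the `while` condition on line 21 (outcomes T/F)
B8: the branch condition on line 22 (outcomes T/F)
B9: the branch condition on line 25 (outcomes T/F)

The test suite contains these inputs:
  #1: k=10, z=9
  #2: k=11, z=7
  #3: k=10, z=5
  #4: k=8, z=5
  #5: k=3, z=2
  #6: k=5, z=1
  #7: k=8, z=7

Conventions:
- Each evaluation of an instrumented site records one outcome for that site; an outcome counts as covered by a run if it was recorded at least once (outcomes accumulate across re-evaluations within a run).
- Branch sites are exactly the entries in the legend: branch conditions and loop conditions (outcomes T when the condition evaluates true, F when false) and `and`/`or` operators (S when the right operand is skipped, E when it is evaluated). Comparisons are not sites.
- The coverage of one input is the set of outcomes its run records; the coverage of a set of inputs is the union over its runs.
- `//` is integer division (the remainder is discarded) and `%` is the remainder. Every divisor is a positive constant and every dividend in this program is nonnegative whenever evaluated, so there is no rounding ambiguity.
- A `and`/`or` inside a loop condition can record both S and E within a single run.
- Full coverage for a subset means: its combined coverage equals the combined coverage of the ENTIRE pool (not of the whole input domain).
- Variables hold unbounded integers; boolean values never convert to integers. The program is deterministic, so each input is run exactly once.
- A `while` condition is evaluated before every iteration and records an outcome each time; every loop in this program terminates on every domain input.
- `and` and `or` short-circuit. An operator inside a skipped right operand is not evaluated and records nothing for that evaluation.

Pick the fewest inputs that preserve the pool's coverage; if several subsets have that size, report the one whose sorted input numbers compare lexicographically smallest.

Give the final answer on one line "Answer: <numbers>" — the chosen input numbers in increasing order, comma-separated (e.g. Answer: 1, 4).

input #1, k=10, z=9: events B1->F, B2->T, B5->E, B4->T, B6->F, B5->E, B4->T, B6->F, B5->S, B4->F, B7->T, B8->T, B7->T, B8->T, ...; outcomes B1=F, B2=T, B4=T, B4=F, B5=S, B5=E, B6=F, B7=T, B7=F, B8=T, B9=T
input #2, k=11, z=7: events B1->F, B2->T, B5->E, B4->T, B6->F, B5->E, B4->T, B6->F, B5->S, B4->F, B7->T, B8->T, B7->T, B8->T, ...; outcomes B1=F, B2=T, B4=T, B4=F, B5=S, B5=E, B6=F, B7=T, B7=F, B8=T, B9=T
input #3, k=10, z=5: events B1->F, B2->T, B5->E, B4->T, B6->F, B5->E, B4->T, B6->F, B5->S, B4->F, B7->T, B8->T, B7->T, B8->T, ...; outcomes B1=F, B2=T, B4=T, B4=F, B5=S, B5=E, B6=F, B7=T, B7=F, B8=T, B9=T
input #4, k=8, z=5: events B1->F, B2->T, B5->E, B4->T, B6->T, B5->E, B4->T, B6->T, B5->S, B4->F, B7->T, B8->T, B7->T, B8->T, ...; outcomes B1=F, B2=T, B4=T, B4=F, B5=S, B5=E, B6=T, B7=T, B7=F, B8=T, B9=T
input #5, k=3, z=2: events B1->F, B2->T, B5->E, B4->T, B6->T, B5->E, B4->T, B6->T, B5->S, B4->F, B7->T, B8->F, B7->T, B8->F, ...; outcomes B1=F, B2=T, B4=T, B4=F, B5=S, B5=E, B6=T, B7=T, B7=F, B8=F, B9=T
input #6, k=5, z=1: events B1->F, B2->T, B5->E, B4->T, B6->T, B5->E, B4->T, B6->T, B5->S, B4->F, B7->T, B8->F, B7->T, B8->F, ...; outcomes B1=F, B2=T, B4=T, B4=F, B5=S, B5=E, B6=T, B7=T, B7=F, B8=F, B9=T
input #7, k=8, z=7: events B1->F, B2->T, B5->E, B4->T, B6->F, B5->E, B4->T, B6->F, B5->S, B4->F, B7->T, B8->T, B7->T, B8->T, ...; outcomes B1=F, B2=T, B4=T, B4=F, B5=S, B5=E, B6=F, B7=T, B7=F, B8=T, B9=T
together the pool reaches 13 outcomes: B1=F, B2=T, B4=T, B4=F, B5=S, B5=E, B6=T, B6=F, B7=T, B7=F, B8=T, B8=F, B9=T
checked all size-1 subsets: none covers 13 outcomes (max 11/13)
at size 2, {1, 5} reaches all 13 outcomes; every lexicographically earlier size-2 subset fails

Answer: 1, 5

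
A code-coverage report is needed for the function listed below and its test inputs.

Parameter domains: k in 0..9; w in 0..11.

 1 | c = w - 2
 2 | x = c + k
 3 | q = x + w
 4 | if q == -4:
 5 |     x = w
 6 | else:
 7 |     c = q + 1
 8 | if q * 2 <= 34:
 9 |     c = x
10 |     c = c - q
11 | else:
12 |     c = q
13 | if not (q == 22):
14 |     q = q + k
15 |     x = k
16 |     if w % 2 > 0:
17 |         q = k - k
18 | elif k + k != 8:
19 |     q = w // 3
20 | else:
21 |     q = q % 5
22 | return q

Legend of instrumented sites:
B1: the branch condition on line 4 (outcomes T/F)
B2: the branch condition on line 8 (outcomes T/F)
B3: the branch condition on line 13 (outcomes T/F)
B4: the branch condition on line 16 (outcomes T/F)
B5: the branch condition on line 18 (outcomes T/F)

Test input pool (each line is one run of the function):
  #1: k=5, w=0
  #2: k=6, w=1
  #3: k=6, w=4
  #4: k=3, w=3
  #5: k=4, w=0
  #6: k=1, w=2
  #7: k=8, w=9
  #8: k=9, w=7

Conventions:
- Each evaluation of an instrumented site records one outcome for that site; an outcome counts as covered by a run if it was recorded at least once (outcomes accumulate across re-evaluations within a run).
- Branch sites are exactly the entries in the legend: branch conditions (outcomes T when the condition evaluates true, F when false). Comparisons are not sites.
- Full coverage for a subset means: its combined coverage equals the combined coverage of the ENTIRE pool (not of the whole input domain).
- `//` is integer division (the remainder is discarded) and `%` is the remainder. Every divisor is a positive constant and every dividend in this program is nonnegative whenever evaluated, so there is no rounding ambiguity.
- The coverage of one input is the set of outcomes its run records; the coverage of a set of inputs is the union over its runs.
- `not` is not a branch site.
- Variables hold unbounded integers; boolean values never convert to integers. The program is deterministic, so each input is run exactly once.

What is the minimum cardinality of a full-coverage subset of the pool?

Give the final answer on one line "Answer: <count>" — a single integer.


test 1 (k=5, w=0) hits B1=F, B2=T, B3=T, B4=F
test 2 (k=6, w=1) hits B1=F, B2=T, B3=T, B4=T
test 3 (k=6, w=4) hits B1=F, B2=T, B3=T, B4=F
test 4 (k=3, w=3) hits B1=F, B2=T, B3=T, B4=T
test 5 (k=4, w=0) hits B1=F, B2=T, B3=T, B4=F
test 6 (k=1, w=2) hits B1=F, B2=T, B3=T, B4=F
test 7 (k=8, w=9) hits B1=F, B2=F, B3=T, B4=T
test 8 (k=9, w=7) hits B1=F, B2=F, B3=T, B4=T
together the pool reaches 6 outcomes: B1=F, B2=T, B2=F, B3=T, B4=T, B4=F
checked all size-1 subsets: none covers 6 outcomes (max 4/6)
the canonical winner is {1, 7}: size 2, full 6-outcome coverage, earliest index list among size-2 covers
Answer: 2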